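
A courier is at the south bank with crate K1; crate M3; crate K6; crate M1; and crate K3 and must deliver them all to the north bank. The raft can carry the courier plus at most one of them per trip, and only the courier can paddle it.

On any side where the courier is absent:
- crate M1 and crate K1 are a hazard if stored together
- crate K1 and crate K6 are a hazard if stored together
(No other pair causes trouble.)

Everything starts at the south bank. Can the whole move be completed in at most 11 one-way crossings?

Yes — this plan uses 11 crossings (≤ 11):
1. Courier goes to the north bank with crate K1.  [the south bank: crate K3, crate K6, crate M1, crate M3 | the north bank: crate K1]
2. Courier goes back to the south bank alone.  [the south bank: crate K3, crate K6, crate M1, crate M3 | the north bank: crate K1]
3. Courier goes to the north bank with crate M3.  [the south bank: crate K3, crate K6, crate M1 | the north bank: crate K1, crate M3]
4. Courier goes back to the south bank alone.  [the south bank: crate K3, crate K6, crate M1 | the north bank: crate K1, crate M3]
5. Courier goes to the north bank with crate K6.  [the south bank: crate K3, crate M1 | the north bank: crate K1, crate K6, crate M3]
6. Courier goes back to the south bank with crate K1.  [the south bank: crate K1, crate K3, crate M1 | the north bank: crate K6, crate M3]
7. Courier goes to the north bank with crate M1.  [the south bank: crate K1, crate K3 | the north bank: crate K6, crate M1, crate M3]
8. Courier goes back to the south bank alone.  [the south bank: crate K1, crate K3 | the north bank: crate K6, crate M1, crate M3]
9. Courier goes to the north bank with crate K3.  [the south bank: crate K1 | the north bank: crate K3, crate K6, crate M1, crate M3]
10. Courier goes back to the south bank alone.  [the south bank: crate K1 | the north bank: crate K3, crate K6, crate M1, crate M3]
11. Courier goes to the north bank with crate K1.  [the south bank: — | the north bank: crate K1, crate K3, crate K6, crate M1, crate M3]

Yes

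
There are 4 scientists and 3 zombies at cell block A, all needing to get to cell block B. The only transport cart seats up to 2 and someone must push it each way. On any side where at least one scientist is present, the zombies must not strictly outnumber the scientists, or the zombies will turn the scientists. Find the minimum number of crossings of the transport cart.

Counting alone: each trip to cell block B takes at most 2 across and each return brings at least 1 back, so after t trips out (and t−1 returns) at most 2t − (t−1) of the 7 are across; that first reaches 7 at t = 6, so at least 11 crossings are needed.
The plan below uses exactly 11 crossings, so it is optimal:
1. 2 zombies → cell block B.  (cell block A: 4S 1Z; cell block B: 0S 2Z)
2. 1 zombie ← cell block A.  (cell block A: 4S 2Z; cell block B: 0S 1Z)
3. 2 zombies → cell block B.  (cell block A: 4S 0Z; cell block B: 0S 3Z)
4. 1 zombie ← cell block A.  (cell block A: 4S 1Z; cell block B: 0S 2Z)
5. 2 scientists → cell block B.  (cell block A: 2S 1Z; cell block B: 2S 2Z)
6. 1 zombie ← cell block A.  (cell block A: 2S 2Z; cell block B: 2S 1Z)
7. 1 scientist and 1 zombie → cell block B.  (cell block A: 1S 1Z; cell block B: 3S 2Z)
8. 1 scientist ← cell block A.  (cell block A: 2S 1Z; cell block B: 2S 2Z)
9. 1 scientist and 1 zombie → cell block B.  (cell block A: 1S 0Z; cell block B: 3S 3Z)
10. 1 zombie ← cell block A.  (cell block A: 1S 1Z; cell block B: 3S 2Z)
11. 1 scientist and 1 zombie → cell block B.  (cell block A: 0S 0Z; cell block B: 4S 3Z)

11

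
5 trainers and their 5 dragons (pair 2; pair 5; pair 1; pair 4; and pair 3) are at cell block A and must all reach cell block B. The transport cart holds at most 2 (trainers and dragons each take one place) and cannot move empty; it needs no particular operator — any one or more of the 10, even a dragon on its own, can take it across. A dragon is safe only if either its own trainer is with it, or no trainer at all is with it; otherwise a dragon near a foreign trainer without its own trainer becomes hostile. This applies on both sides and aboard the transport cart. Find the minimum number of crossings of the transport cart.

impossible

Following every safe sequence of crossings from the start, the most of the 10 that can be at cell block B as the transport cart arrives there on crossings 1, 3, 5, 7 is 2, 3, 4, 5 respectively; the best ever achieved is 5 of 10.
From crossing 9 on, no configuration arises that was not already reachable earlier: only 82 distinct safe configurations (who is on which side, and where the transport cart is) can ever be reached, none of them has everyone across, and every continuation just revisits them. So no valid plan exists.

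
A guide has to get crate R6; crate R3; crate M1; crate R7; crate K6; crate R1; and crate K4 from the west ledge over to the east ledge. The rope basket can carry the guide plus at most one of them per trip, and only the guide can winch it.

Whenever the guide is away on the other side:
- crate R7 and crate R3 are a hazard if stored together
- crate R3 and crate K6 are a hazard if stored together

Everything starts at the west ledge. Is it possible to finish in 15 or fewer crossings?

Yes

Yes — this plan uses 15 crossings (≤ 15):
1. Guide goes to the east ledge with crate R3.
2. Guide goes back to the west ledge alone.
3. Guide goes to the east ledge with crate R6.
4. Guide goes back to the west ledge alone.
5. Guide goes to the east ledge with crate M1.
6. Guide goes back to the west ledge alone.
7. Guide goes to the east ledge with crate R7.
8. Guide goes back to the west ledge with crate R3.
9. Guide goes to the east ledge with crate K6.
10. Guide goes back to the west ledge alone.
11. Guide goes to the east ledge with crate R1.
12. Guide goes back to the west ledge alone.
13. Guide goes to the east ledge with crate K4.
14. Guide goes back to the west ledge alone.
15. Guide goes to the east ledge with crate R3.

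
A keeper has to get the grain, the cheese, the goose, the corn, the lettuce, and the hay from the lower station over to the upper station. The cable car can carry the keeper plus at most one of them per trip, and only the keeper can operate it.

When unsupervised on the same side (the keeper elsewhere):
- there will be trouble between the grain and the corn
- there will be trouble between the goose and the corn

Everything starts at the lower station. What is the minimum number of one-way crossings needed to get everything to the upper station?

Counting alone: the keeper can take at most 1 across per trip to the upper station, so moving all 6 needs at least 6 loaded trips out, with a return between consecutive ones — at least 11 crossings.
The safety rule pushes this higher. Following every safe sequence of crossings, the most of the 6 that can be at the upper station as the cable car arrives there on crossing 11 is 5 — never all 6.
So no plan with fewer than 13 crossings exists, and this one achieves 13:
1. Keeper goes to the upper station with the corn.  [the lower station: the cheese, the goose, the grain, the hay, the lettuce | the upper station: the corn]
2. Keeper goes back to the lower station alone.  [the lower station: the cheese, the goose, the grain, the hay, the lettuce | the upper station: the corn]
3. Keeper goes to the upper station with the grain.  [the lower station: the cheese, the goose, the hay, the lettuce | the upper station: the corn, the grain]
4. Keeper goes back to the lower station with the corn.  [the lower station: the cheese, the corn, the goose, the hay, the lettuce | the upper station: the grain]
5. Keeper goes to the upper station with the goose.  [the lower station: the cheese, the corn, the hay, the lettuce | the upper station: the goose, the grain]
6. Keeper goes back to the lower station alone.  [the lower station: the cheese, the corn, the hay, the lettuce | the upper station: the goose, the grain]
7. Keeper goes to the upper station with the cheese.  [the lower station: the corn, the hay, the lettuce | the upper station: the cheese, the goose, the grain]
8. Keeper goes back to the lower station alone.  [the lower station: the corn, the hay, the lettuce | the upper station: the cheese, the goose, the grain]
9. Keeper goes to the upper station with the lettuce.  [the lower station: the corn, the hay | the upper station: the cheese, the goose, the grain, the lettuce]
10. Keeper goes back to the lower station alone.  [the lower station: the corn, the hay | the upper station: the cheese, the goose, the grain, the lettuce]
11. Keeper goes to the upper station with the hay.  [the lower station: the corn | the upper station: the cheese, the goose, the grain, the hay, the lettuce]
12. Keeper goes back to the lower station alone.  [the lower station: the corn | the upper station: the cheese, the goose, the grain, the hay, the lettuce]
13. Keeper goes to the upper station with the corn.  [the lower station: — | the upper station: the cheese, the corn, the goose, the grain, the hay, the lettuce]

13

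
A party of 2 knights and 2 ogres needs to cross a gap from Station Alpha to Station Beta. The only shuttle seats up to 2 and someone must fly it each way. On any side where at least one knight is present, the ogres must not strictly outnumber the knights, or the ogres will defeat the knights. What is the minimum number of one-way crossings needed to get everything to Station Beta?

5

Counting alone: each trip to Station Beta takes at most 2 across and each return brings at least 1 back, so after t trips out (and t−1 returns) at most 2t − (t−1) of the 4 are across; that first reaches 4 at t = 3, so at least 5 crossings are needed.
The plan below uses exactly 5 crossings, so it is optimal:
1. 2 ogres → Station Beta.  (Station Alpha: 2K 0O; Station Beta: 0K 2O)
2. 1 ogre ← Station Alpha.  (Station Alpha: 2K 1O; Station Beta: 0K 1O)
3. 2 knights → Station Beta.  (Station Alpha: 0K 1O; Station Beta: 2K 1O)
4. 1 ogre ← Station Alpha.  (Station Alpha: 0K 2O; Station Beta: 2K 0O)
5. 2 ogres → Station Beta.  (Station Alpha: 0K 0O; Station Beta: 2K 2O)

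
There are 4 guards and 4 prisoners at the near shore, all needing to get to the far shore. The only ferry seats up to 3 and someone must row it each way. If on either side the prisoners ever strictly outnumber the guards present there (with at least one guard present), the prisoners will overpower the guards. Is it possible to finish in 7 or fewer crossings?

No

Counting alone: each trip to the far shore takes at most 3 across and each return brings at least 1 back, so after t trips out (and t−1 returns) at most 3t − (t−1) of the 8 are across; that first reaches 8 at t = 4, so at least 7 crossings are needed.
The safety rule pushes this higher. Following every safe sequence of crossings, the most of the 8 that can be at the far shore as the ferry arrives there on crossing 7 is 7 — never all 8.
So the move cannot be finished within 7 crossings. (The shortest complete plan takes 9:)
1. 2 prisoners → the far shore.  (the near shore: 4G 2P; the far shore: 0G 2P)
2. 1 prisoner ← the near shore.  (the near shore: 4G 3P; the far shore: 0G 1P)
3. 3 prisoners → the far shore.  (the near shore: 4G 0P; the far shore: 0G 4P)
4. 1 prisoner ← the near shore.  (the near shore: 4G 1P; the far shore: 0G 3P)
5. 3 guards → the far shore.  (the near shore: 1G 1P; the far shore: 3G 3P)
6. 1 guard and 1 prisoner ← the near shore.  (the near shore: 2G 2P; the far shore: 2G 2P)
7. 2 guards → the far shore.  (the near shore: 0G 2P; the far shore: 4G 2P)
8. 1 prisoner ← the near shore.  (the near shore: 0G 3P; the far shore: 4G 1P)
9. 3 prisoners → the far shore.  (the near shore: 0G 0P; the far shore: 4G 4P)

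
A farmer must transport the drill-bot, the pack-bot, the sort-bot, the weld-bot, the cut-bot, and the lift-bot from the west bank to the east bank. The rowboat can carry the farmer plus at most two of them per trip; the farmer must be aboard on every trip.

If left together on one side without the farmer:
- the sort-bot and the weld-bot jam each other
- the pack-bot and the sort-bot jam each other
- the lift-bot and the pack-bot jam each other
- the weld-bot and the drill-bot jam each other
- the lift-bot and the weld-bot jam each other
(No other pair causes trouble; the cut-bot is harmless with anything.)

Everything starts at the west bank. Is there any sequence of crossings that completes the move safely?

1. Farmer goes to the east bank with the pack-bot and the weld-bot.
2. Farmer goes back to the west bank alone.
3. Farmer goes to the east bank with the drill-bot and the sort-bot.
4. Farmer goes back to the west bank with the pack-bot and the weld-bot.
5. Farmer goes to the east bank with the cut-bot and the lift-bot.
6. Farmer goes back to the west bank alone.
7. Farmer goes to the east bank with the pack-bot and the weld-bot.

Yes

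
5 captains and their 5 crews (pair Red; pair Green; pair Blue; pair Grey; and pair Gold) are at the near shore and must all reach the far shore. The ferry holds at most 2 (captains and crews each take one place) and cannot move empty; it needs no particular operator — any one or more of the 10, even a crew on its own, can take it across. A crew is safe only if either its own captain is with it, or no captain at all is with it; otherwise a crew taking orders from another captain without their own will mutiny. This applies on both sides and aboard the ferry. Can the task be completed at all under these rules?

Following every safe sequence of crossings from the start, the most of the 10 that can be at the far shore as the ferry arrives there on crossings 1, 3, 5, 7 is 2, 3, 4, 5 respectively; the best ever achieved is 5 of 10.
From crossing 9 on, no configuration arises that was not already reachable earlier: only 82 distinct safe configurations (who is on which side, and where the ferry is) can ever be reached, none of them has everyone across, and every continuation just revisits them. So no valid plan exists.

No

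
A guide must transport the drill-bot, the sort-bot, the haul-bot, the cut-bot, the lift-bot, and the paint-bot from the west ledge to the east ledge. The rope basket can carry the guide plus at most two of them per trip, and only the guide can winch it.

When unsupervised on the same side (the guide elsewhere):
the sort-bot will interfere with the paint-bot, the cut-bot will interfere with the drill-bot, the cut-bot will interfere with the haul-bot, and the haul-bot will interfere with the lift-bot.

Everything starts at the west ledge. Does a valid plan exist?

Whatever the first load, the items left behind include a forbidden pair without the guide. No opening move is safe, so no plan exists.

No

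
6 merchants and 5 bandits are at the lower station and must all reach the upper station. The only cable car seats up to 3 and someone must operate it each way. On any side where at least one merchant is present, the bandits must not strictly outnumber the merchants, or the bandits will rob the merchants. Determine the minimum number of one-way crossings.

Counting alone: each trip to the upper station takes at most 3 across and each return brings at least 1 back, so after t trips out (and t−1 returns) at most 3t − (t−1) of the 11 are across; that first reaches 11 at t = 5, so at least 9 crossings are needed.
The plan below uses exactly 9 crossings, so it is optimal:
1. 3 bandits → the upper station.  (the lower station: 6M 2B; the upper station: 0M 3B)
2. 1 bandit ← the lower station.  (the lower station: 6M 3B; the upper station: 0M 2B)
3. 3 merchants → the upper station.  (the lower station: 3M 3B; the upper station: 3M 2B)
4. 1 merchant ← the lower station.  (the lower station: 4M 3B; the upper station: 2M 2B)
5. 2 merchants and 1 bandit → the upper station.  (the lower station: 2M 2B; the upper station: 4M 3B)
6. 1 merchant ← the lower station.  (the lower station: 3M 2B; the upper station: 3M 3B)
7. 2 merchants and 1 bandit → the upper station.  (the lower station: 1M 1B; the upper station: 5M 4B)
8. 1 merchant ← the lower station.  (the lower station: 2M 1B; the upper station: 4M 4B)
9. 2 merchants and 1 bandit → the upper station.  (the lower station: 0M 0B; the upper station: 6M 5B)

9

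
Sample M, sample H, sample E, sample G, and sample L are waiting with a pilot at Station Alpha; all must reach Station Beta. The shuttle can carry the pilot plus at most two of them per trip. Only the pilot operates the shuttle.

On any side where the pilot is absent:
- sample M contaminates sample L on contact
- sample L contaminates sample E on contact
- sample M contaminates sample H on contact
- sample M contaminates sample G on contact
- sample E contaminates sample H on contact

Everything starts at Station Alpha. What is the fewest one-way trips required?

7

Counting alone: the pilot can take at most 2 across per trip to Station Beta, so moving all 5 needs at least 3 loaded trips out, with a return between consecutive ones — at least 5 crossings.
The safety rule pushes this higher. Following every safe sequence of crossings, the most of the 5 that can be at Station Beta as the shuttle arrives there on crossing 5 is 4 — never all 5.
So no plan with fewer than 7 crossings exists, and this one achieves 7:
1. Pilot goes to Station Beta with sample E and sample M.  [Station Alpha: sample G, sample H, sample L | Station Beta: sample E, sample M]
2. Pilot goes back to Station Alpha alone.  [Station Alpha: sample G, sample H, sample L | Station Beta: sample E, sample M]
3. Pilot goes to Station Beta with sample H.  [Station Alpha: sample G, sample L | Station Beta: sample E, sample H, sample M]
4. Pilot goes back to Station Alpha with sample E and sample M.  [Station Alpha: sample E, sample G, sample L, sample M | Station Beta: sample H]
5. Pilot goes to Station Beta with sample G and sample L.  [Station Alpha: sample E, sample M | Station Beta: sample G, sample H, sample L]
6. Pilot goes back to Station Alpha alone.  [Station Alpha: sample E, sample M | Station Beta: sample G, sample H, sample L]
7. Pilot goes to Station Beta with sample E and sample M.  [Station Alpha: — | Station Beta: sample E, sample G, sample H, sample L, sample M]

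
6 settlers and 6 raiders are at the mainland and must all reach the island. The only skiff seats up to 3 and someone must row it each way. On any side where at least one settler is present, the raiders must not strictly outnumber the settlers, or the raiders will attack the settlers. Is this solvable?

No

Following every safe sequence of crossings from the start, the most of the 12 that can be at the island as the skiff arrives there on crossings 1, 3, 5 is 3, 5, 6 respectively; the best ever achieved is 6 of 12.
From crossing 7 on, no configuration arises that was not already reachable earlier: only 17 distinct safe configurations (who is on which side, and where the skiff is) can ever be reached, none of them has everyone across, and every continuation just revisits them. They are: 0 settlers + 0 raiders across (skiff back at the start); 0 settlers + 1 raider across (skiff there); 0 settlers + 1 raider across (skiff back at the start); 0 settlers + 2 raiders across (skiff there); 0 settlers + 2 raiders across (skiff back at the start); 0 settlers + 3 raiders across (skiff there); 0 settlers + 3 raiders across (skiff back at the start); 0 settlers + 4 raiders across (skiff there); 0 settlers + 4 raiders across (skiff back at the start); 0 settlers + 5 raiders across (skiff there); 0 settlers + 5 raiders across (skiff back at the start); 0 settlers + 6 raiders across (skiff there); 1 settler + 1 raider across (skiff there); 1 settler + 1 raider across (skiff back at the start); 2 settlers + 2 raiders across (skiff there); 2 settlers + 2 raiders across (skiff back at the start); 3 settlers + 3 raiders across (skiff there). So no valid plan exists.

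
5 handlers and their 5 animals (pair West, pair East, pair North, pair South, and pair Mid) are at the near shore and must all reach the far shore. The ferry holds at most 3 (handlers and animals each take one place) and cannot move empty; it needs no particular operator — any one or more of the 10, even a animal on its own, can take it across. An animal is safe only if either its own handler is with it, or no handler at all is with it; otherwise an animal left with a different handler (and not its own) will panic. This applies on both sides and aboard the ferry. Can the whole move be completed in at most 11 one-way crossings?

Yes — this plan uses 11 crossings (≤ 11):
1. animal West and handler West cross → the far shore.
2. handler West crosses ← the near shore.
3. animal East, animal North, and animal South cross → the far shore.
4. animal West crosses ← the near shore.
5. handler East, handler North, and handler South cross → the far shore.
6. animal East and handler East cross ← the near shore.
7. handler East, handler Mid, and handler West cross → the far shore.
8. animal North crosses ← the near shore.
9. animal East and animal West cross → the far shore.
10. animal West crosses ← the near shore.
11. animal Mid, animal North, and animal West cross → the far shore.

Yes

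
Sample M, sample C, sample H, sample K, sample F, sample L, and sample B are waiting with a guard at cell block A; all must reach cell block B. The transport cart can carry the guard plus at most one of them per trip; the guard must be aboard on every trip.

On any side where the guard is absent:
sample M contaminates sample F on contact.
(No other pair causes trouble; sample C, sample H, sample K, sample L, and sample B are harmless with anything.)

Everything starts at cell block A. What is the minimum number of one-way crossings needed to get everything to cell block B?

Counting alone: the guard can take at most 1 across per trip to cell block B, so moving all 7 needs at least 7 loaded trips out, with a return between consecutive ones — at least 13 crossings.
The plan below uses exactly 13 crossings, so it is optimal:
1. Guard goes to cell block B with sample M.  [cell block A: sample B, sample C, sample F, sample H, sample K, sample L | cell block B: sample M]
2. Guard goes back to cell block A alone.  [cell block A: sample B, sample C, sample F, sample H, sample K, sample L | cell block B: sample M]
3. Guard goes to cell block B with sample C.  [cell block A: sample B, sample F, sample H, sample K, sample L | cell block B: sample C, sample M]
4. Guard goes back to cell block A alone.  [cell block A: sample B, sample F, sample H, sample K, sample L | cell block B: sample C, sample M]
5. Guard goes to cell block B with sample H.  [cell block A: sample B, sample F, sample K, sample L | cell block B: sample C, sample H, sample M]
6. Guard goes back to cell block A alone.  [cell block A: sample B, sample F, sample K, sample L | cell block B: sample C, sample H, sample M]
7. Guard goes to cell block B with sample K.  [cell block A: sample B, sample F, sample L | cell block B: sample C, sample H, sample K, sample M]
8. Guard goes back to cell block A alone.  [cell block A: sample B, sample F, sample L | cell block B: sample C, sample H, sample K, sample M]
9. Guard goes to cell block B with sample L.  [cell block A: sample B, sample F | cell block B: sample C, sample H, sample K, sample L, sample M]
10. Guard goes back to cell block A alone.  [cell block A: sample B, sample F | cell block B: sample C, sample H, sample K, sample L, sample M]
11. Guard goes to cell block B with sample B.  [cell block A: sample F | cell block B: sample B, sample C, sample H, sample K, sample L, sample M]
12. Guard goes back to cell block A alone.  [cell block A: sample F | cell block B: sample B, sample C, sample H, sample K, sample L, sample M]
13. Guard goes to cell block B with sample F.  [cell block A: — | cell block B: sample B, sample C, sample F, sample H, sample K, sample L, sample M]

13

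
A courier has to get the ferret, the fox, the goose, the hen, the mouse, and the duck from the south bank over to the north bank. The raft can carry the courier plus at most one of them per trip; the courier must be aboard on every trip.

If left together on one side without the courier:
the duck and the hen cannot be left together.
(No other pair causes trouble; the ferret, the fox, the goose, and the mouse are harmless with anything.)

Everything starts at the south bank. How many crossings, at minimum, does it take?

11

Counting alone: the courier can take at most 1 across per trip to the north bank, so moving all 6 needs at least 6 loaded trips out, with a return between consecutive ones — at least 11 crossings.
The plan below uses exactly 11 crossings, so it is optimal:
1. Courier goes to the north bank with the hen.  [the south bank: the duck, the ferret, the fox, the goose, the mouse | the north bank: the hen]
2. Courier goes back to the south bank alone.  [the south bank: the duck, the ferret, the fox, the goose, the mouse | the north bank: the hen]
3. Courier goes to the north bank with the ferret.  [the south bank: the duck, the fox, the goose, the mouse | the north bank: the ferret, the hen]
4. Courier goes back to the south bank alone.  [the south bank: the duck, the fox, the goose, the mouse | the north bank: the ferret, the hen]
5. Courier goes to the north bank with the fox.  [the south bank: the duck, the goose, the mouse | the north bank: the ferret, the fox, the hen]
6. Courier goes back to the south bank alone.  [the south bank: the duck, the goose, the mouse | the north bank: the ferret, the fox, the hen]
7. Courier goes to the north bank with the goose.  [the south bank: the duck, the mouse | the north bank: the ferret, the fox, the goose, the hen]
8. Courier goes back to the south bank alone.  [the south bank: the duck, the mouse | the north bank: the ferret, the fox, the goose, the hen]
9. Courier goes to the north bank with the mouse.  [the south bank: the duck | the north bank: the ferret, the fox, the goose, the hen, the mouse]
10. Courier goes back to the south bank alone.  [the south bank: the duck | the north bank: the ferret, the fox, the goose, the hen, the mouse]
11. Courier goes to the north bank with the duck.  [the south bank: — | the north bank: the duck, the ferret, the fox, the goose, the hen, the mouse]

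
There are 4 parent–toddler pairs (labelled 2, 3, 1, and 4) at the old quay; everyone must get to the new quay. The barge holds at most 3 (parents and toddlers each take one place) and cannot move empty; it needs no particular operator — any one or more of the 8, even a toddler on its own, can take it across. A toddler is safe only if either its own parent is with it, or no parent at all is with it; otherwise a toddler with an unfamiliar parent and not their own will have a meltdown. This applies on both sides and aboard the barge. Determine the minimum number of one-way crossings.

9

Counting alone: each trip to the new quay takes at most 3 across and each return brings at least 1 back, so after t trips out (and t−1 returns) at most 3t − (t−1) of the 8 are across; that first reaches 8 at t = 4, so at least 7 crossings are needed.
The safety rule pushes this higher. Following every safe sequence of crossings, the most of the 8 that can be at the new quay as the barge arrives there on crossing 7 is 7 — never all 8.
So no plan with fewer than 9 crossings exists, and this one achieves 9:
1. parent 2 and toddler 2 cross → the new quay.
2. parent 2 crosses ← the old quay.
3. parent 2, parent 3, and toddler 3 cross → the new quay.
4. parent 2 and toddler 2 cross ← the old quay.
5. parent 1, parent 2, and parent 4 cross → the new quay.
6. toddler 3 crosses ← the old quay.
7. toddler 2 and toddler 3 cross → the new quay.
8. toddler 2 crosses ← the old quay.
9. toddler 1, toddler 2, and toddler 4 cross → the new quay.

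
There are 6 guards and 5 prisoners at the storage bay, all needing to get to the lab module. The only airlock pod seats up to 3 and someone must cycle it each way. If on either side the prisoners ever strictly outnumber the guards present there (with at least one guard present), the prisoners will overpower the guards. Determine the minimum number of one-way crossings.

9

Counting alone: each trip to the lab module takes at most 3 across and each return brings at least 1 back, so after t trips out (and t−1 returns) at most 3t − (t−1) of the 11 are across; that first reaches 11 at t = 5, so at least 9 crossings are needed.
The plan below uses exactly 9 crossings, so it is optimal:
1. 3 prisoners → the lab module.  (the storage bay: 6G 2P; the lab module: 0G 3P)
2. 1 prisoner ← the storage bay.  (the storage bay: 6G 3P; the lab module: 0G 2P)
3. 3 guards → the lab module.  (the storage bay: 3G 3P; the lab module: 3G 2P)
4. 1 guard ← the storage bay.  (the storage bay: 4G 3P; the lab module: 2G 2P)
5. 2 guards and 1 prisoner → the lab module.  (the storage bay: 2G 2P; the lab module: 4G 3P)
6. 1 guard ← the storage bay.  (the storage bay: 3G 2P; the lab module: 3G 3P)
7. 2 guards and 1 prisoner → the lab module.  (the storage bay: 1G 1P; the lab module: 5G 4P)
8. 1 guard ← the storage bay.  (the storage bay: 2G 1P; the lab module: 4G 4P)
9. 2 guards and 1 prisoner → the lab module.  (the storage bay: 0G 0P; the lab module: 6G 5P)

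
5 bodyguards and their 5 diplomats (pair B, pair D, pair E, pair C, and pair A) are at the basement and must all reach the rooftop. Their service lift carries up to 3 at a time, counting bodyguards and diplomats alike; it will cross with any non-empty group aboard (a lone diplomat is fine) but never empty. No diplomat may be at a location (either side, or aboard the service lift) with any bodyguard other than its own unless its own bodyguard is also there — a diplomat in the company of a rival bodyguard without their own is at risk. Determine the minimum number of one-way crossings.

11

Counting alone: each trip to the rooftop takes at most 3 across and each return brings at least 1 back, so after t trips out (and t−1 returns) at most 3t − (t−1) of the 10 are across; that first reaches 10 at t = 5, so at least 9 crossings are needed.
The safety rule pushes this higher. Following every safe sequence of crossings, the most of the 10 that can be at the rooftop as the service lift arrives there on crossing 9 is 9 — never all 10.
So no plan with fewer than 11 crossings exists, and this one achieves 11:
1. bodyguard B and diplomat B cross → the rooftop.
2. bodyguard B crosses ← the basement.
3. diplomat C, diplomat D, and diplomat E cross → the rooftop.
4. diplomat B crosses ← the basement.
5. bodyguard C, bodyguard D, and bodyguard E cross → the rooftop.
6. bodyguard D and diplomat D cross ← the basement.
7. bodyguard A, bodyguard B, and bodyguard D cross → the rooftop.
8. diplomat E crosses ← the basement.
9. diplomat B and diplomat D cross → the rooftop.
10. diplomat B crosses ← the basement.
11. diplomat A, diplomat B, and diplomat E cross → the rooftop.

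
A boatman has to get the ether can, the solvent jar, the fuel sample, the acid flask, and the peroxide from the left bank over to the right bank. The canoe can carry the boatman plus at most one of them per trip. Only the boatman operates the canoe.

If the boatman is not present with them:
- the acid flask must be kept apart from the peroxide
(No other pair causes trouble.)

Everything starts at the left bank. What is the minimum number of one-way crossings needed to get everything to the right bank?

Counting alone: the boatman can take at most 1 across per trip to the right bank, so moving all 5 needs at least 5 loaded trips out, with a return between consecutive ones — at least 9 crossings.
The plan below uses exactly 9 crossings, so it is optimal:
1. Boatman goes to the right bank with the acid flask.
2. Boatman goes back to the left bank alone.
3. Boatman goes to the right bank with the ether can.
4. Boatman goes back to the left bank alone.
5. Boatman goes to the right bank with the solvent jar.
6. Boatman goes back to the left bank alone.
7. Boatman goes to the right bank with the fuel sample.
8. Boatman goes back to the left bank alone.
9. Boatman goes to the right bank with the peroxide.

9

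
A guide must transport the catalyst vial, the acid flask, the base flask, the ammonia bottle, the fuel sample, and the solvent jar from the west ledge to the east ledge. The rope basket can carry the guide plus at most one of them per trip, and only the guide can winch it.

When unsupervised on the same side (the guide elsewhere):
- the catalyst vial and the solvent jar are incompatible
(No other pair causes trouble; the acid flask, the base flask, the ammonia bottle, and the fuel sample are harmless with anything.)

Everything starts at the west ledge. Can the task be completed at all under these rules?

Yes

1. Guide goes to the east ledge with the catalyst vial.  [the west ledge: the acid flask, the ammonia bottle, the base flask, the fuel sample, the solvent jar | the east ledge: the catalyst vial]
2. Guide goes back to the west ledge alone.  [the west ledge: the acid flask, the ammonia bottle, the base flask, the fuel sample, the solvent jar | the east ledge: the catalyst vial]
3. Guide goes to the east ledge with the acid flask.  [the west ledge: the ammonia bottle, the base flask, the fuel sample, the solvent jar | the east ledge: the acid flask, the catalyst vial]
4. Guide goes back to the west ledge alone.  [the west ledge: the ammonia bottle, the base flask, the fuel sample, the solvent jar | the east ledge: the acid flask, the catalyst vial]
5. Guide goes to the east ledge with the base flask.  [the west ledge: the ammonia bottle, the fuel sample, the solvent jar | the east ledge: the acid flask, the base flask, the catalyst vial]
6. Guide goes back to the west ledge alone.  [the west ledge: the ammonia bottle, the fuel sample, the solvent jar | the east ledge: the acid flask, the base flask, the catalyst vial]
7. Guide goes to the east ledge with the ammonia bottle.  [the west ledge: the fuel sample, the solvent jar | the east ledge: the acid flask, the ammonia bottle, the base flask, the catalyst vial]
8. Guide goes back to the west ledge alone.  [the west ledge: the fuel sample, the solvent jar | the east ledge: the acid flask, the ammonia bottle, the base flask, the catalyst vial]
9. Guide goes to the east ledge with the fuel sample.  [the west ledge: the solvent jar | the east ledge: the acid flask, the ammonia bottle, the base flask, the catalyst vial, the fuel sample]
10. Guide goes back to the west ledge alone.  [the west ledge: the solvent jar | the east ledge: the acid flask, the ammonia bottle, the base flask, the catalyst vial, the fuel sample]
11. Guide goes to the east ledge with the solvent jar.  [the west ledge: — | the east ledge: the acid flask, the ammonia bottle, the base flask, the catalyst vial, the fuel sample, the solvent jar]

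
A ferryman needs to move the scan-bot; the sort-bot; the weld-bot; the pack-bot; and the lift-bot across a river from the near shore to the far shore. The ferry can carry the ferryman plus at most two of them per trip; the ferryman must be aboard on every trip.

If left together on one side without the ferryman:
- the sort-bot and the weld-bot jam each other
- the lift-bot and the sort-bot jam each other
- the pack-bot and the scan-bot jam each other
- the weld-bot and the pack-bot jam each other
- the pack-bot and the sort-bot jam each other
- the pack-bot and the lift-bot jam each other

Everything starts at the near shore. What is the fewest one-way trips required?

7

Counting alone: the ferryman can take at most 2 across per trip to the far shore, so moving all 5 needs at least 3 loaded trips out, with a return between consecutive ones — at least 5 crossings.
The safety rule pushes this higher. Following every safe sequence of crossings, the most of the 5 that can be at the far shore as the ferry arrives there on crossing 5 is 4 — never all 5.
So no plan with fewer than 7 crossings exists, and this one achieves 7:
1. Ferryman goes to the far shore with the pack-bot and the sort-bot.  [the near shore: the lift-bot, the scan-bot, the weld-bot | the far shore: the pack-bot, the sort-bot]
2. Ferryman goes back to the near shore with the sort-bot.  [the near shore: the lift-bot, the scan-bot, the sort-bot, the weld-bot | the far shore: the pack-bot]
3. Ferryman goes to the far shore with the scan-bot and the sort-bot.  [the near shore: the lift-bot, the weld-bot | the far shore: the pack-bot, the scan-bot, the sort-bot]
4. Ferryman goes back to the near shore with the pack-bot.  [the near shore: the lift-bot, the pack-bot, the weld-bot | the far shore: the scan-bot, the sort-bot]
5. Ferryman goes to the far shore with the lift-bot and the weld-bot.  [the near shore: the pack-bot | the far shore: the lift-bot, the scan-bot, the sort-bot, the weld-bot]
6. Ferryman goes back to the near shore with the sort-bot.  [the near shore: the pack-bot, the sort-bot | the far shore: the lift-bot, the scan-bot, the weld-bot]
7. Ferryman goes to the far shore with the pack-bot and the sort-bot.  [the near shore: — | the far shore: the lift-bot, the pack-bot, the scan-bot, the sort-bot, the weld-bot]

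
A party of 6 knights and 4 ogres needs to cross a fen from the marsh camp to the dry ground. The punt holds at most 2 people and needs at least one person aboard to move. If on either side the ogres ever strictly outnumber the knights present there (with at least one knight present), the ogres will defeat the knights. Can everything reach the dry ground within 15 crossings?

No

Counting alone: each trip to the dry ground takes at most 2 across and each return brings at least 1 back, so after t trips out (and t−1 returns) at most 2t − (t−1) of the 10 are across; that first reaches 10 at t = 9, so at least 17 crossings are needed.
Since 15 < 17, 15 crossings cannot be enough. (The shortest complete plan in fact takes 17:)
1. 2 ogres → the dry ground.  (the marsh camp: 6K 2O; the dry ground: 0K 2O)
2. 1 ogre ← the marsh camp.  (the marsh camp: 6K 3O; the dry ground: 0K 1O)
3. 2 ogres → the dry ground.  (the marsh camp: 6K 1O; the dry ground: 0K 3O)
4. 1 ogre ← the marsh camp.  (the marsh camp: 6K 2O; the dry ground: 0K 2O)
5. 2 knights → the dry ground.  (the marsh camp: 4K 2O; the dry ground: 2K 2O)
6. 1 ogre ← the marsh camp.  (the marsh camp: 4K 3O; the dry ground: 2K 1O)
7. 1 knight and 1 ogre → the dry ground.  (the marsh camp: 3K 2O; the dry ground: 3K 2O)
8. 1 ogre ← the marsh camp.  (the marsh camp: 3K 3O; the dry ground: 3K 1O)
9. 2 ogres → the dry ground.  (the marsh camp: 3K 1O; the dry ground: 3K 3O)
10. 1 ogre ← the marsh camp.  (the marsh camp: 3K 2O; the dry ground: 3K 2O)
11. 1 knight and 1 ogre → the dry ground.  (the marsh camp: 2K 1O; the dry ground: 4K 3O)
12. 1 ogre ← the marsh camp.  (the marsh camp: 2K 2O; the dry ground: 4K 2O)
13. 2 ogres → the dry ground.  (the marsh camp: 2K 0O; the dry ground: 4K 4O)
14. 1 ogre ← the marsh camp.  (the marsh camp: 2K 1O; the dry ground: 4K 3O)
15. 1 knight and 1 ogre → the dry ground.  (the marsh camp: 1K 0O; the dry ground: 5K 4O)
16. 1 ogre ← the marsh camp.  (the marsh camp: 1K 1O; the dry ground: 5K 3O)
17. 1 knight and 1 ogre → the dry ground.  (the marsh camp: 0K 0O; the dry ground: 6K 4O)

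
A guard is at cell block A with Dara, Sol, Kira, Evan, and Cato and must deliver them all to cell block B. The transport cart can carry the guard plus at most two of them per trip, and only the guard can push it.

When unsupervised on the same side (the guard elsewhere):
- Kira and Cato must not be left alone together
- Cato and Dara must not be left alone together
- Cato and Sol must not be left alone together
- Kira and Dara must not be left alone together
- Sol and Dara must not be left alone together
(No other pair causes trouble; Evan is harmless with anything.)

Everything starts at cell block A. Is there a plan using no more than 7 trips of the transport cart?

Yes

Yes — this plan uses 7 crossings (≤ 7):
1. Guard goes to cell block B with Cato and Dara.  [cell block A: Evan, Kira, Sol | cell block B: Cato, Dara]
2. Guard goes back to cell block A with Dara.  [cell block A: Dara, Evan, Kira, Sol | cell block B: Cato]
3. Guard goes to cell block B with Dara and Evan.  [cell block A: Kira, Sol | cell block B: Cato, Dara, Evan]
4. Guard goes back to cell block A with Dara.  [cell block A: Dara, Kira, Sol | cell block B: Cato, Evan]
5. Guard goes to cell block B with Kira and Sol.  [cell block A: Dara | cell block B: Cato, Evan, Kira, Sol]
6. Guard goes back to cell block A with Cato.  [cell block A: Cato, Dara | cell block B: Evan, Kira, Sol]
7. Guard goes to cell block B with Cato and Dara.  [cell block A: — | cell block B: Cato, Dara, Evan, Kira, Sol]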